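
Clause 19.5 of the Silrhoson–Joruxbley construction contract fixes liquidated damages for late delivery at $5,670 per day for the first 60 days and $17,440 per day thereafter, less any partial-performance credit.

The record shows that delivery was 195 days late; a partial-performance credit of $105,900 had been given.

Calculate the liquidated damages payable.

First 60 days: 60 × $5,670 = $340,200
Remaining days: (195 − 60) × $17,440 = $2,354,400
Accrued per-day damages: $340,200 + $2,354,400 = $2,694,600
Less partial-performance credit: $2,694,600 − $105,900 = $2,588,700

Liquidated damages: $2,588,700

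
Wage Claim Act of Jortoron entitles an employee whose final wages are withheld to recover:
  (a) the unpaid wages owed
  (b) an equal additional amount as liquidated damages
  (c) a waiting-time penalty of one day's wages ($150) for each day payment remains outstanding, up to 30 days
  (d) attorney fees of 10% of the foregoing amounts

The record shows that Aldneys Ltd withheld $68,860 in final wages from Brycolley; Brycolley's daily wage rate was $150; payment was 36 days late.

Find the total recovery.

$156,442

Liquidated damages (equal amount): $68,860
Penalty days: min(36, 30) = 30
Waiting-time penalty: 30 × $150 = $4,500
Subtotal: $68,860 + $68,860 + $4,500 = $142,220
Attorney fees: 10% of $142,220 = $14,222
Total award: $142,220 + $14,222 = $156,442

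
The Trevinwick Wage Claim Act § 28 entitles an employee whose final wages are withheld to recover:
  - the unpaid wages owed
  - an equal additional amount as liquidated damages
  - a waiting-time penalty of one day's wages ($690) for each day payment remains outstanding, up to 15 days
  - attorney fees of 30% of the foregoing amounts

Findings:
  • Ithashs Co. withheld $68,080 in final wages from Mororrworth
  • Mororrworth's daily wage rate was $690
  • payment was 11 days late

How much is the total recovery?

Liquidated damages (equal amount): $68,080
Penalty days: min(11, 15) = 11
Waiting-time penalty: 11 × $690 = $7,590
Subtotal: $68,080 + $68,080 + $7,590 = $143,750
Attorney fees: 30% of $143,750 = $43,125
Total award: $143,750 + $43,125 = $186,875

$186,875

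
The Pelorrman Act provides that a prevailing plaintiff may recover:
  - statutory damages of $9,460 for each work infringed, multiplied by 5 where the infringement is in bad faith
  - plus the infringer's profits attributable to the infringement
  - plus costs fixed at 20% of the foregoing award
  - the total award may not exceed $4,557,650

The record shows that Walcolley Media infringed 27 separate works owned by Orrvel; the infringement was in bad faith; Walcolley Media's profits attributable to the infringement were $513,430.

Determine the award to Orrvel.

Statutory damages: 27 × $9,460 = $255,420
Multiplied by 5: 5 × $255,420 = $1,277,100
Combined award: $1,277,100 + $513,430 = $1,790,530
Costs: 20% of $1,790,530 = $358,106
Award plus costs: $1,790,530 + $358,106 = $2,148,636
Cap at $4,557,650: $2,148,636 is within the cap, no reduction.

$2,148,636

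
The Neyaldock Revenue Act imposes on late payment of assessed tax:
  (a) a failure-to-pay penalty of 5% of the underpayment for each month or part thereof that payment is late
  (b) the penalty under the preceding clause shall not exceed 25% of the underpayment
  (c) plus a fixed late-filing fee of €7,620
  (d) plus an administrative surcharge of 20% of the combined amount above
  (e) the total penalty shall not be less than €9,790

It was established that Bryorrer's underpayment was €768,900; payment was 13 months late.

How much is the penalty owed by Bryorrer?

Accrued rate: 5% × 13 = 65%, capped at 25% → 25%
Failure-to-pay penalty: 25% of €768,900 = €192,225
Penalty before surcharge: €192,225 + €7,620 = €199,845
Administrative surcharge: 20% of €199,845 = €39,969
Total penalty: €199,845 + €39,969 = €239,814
Minimum €9,790: €239,814 meets the minimum, no increase.

€239,814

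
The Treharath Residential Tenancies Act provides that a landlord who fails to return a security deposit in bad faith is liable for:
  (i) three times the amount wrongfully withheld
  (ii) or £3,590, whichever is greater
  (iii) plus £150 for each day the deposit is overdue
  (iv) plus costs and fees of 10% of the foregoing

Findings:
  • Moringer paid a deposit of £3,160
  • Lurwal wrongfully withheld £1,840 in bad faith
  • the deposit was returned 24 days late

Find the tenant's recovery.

Trebled: 3 × £1,840 = £5,520
Minimum £3,590: £5,520 meets the minimum, no increase.
Late-return penalty: 24 × £150 = £3,600
Damages plus late penalty: £5,520 + £3,600 = £9,120
Costs and fees: 10% of £9,120 = £912
Total recovery: £9,120 + £912 = £10,032

£10,032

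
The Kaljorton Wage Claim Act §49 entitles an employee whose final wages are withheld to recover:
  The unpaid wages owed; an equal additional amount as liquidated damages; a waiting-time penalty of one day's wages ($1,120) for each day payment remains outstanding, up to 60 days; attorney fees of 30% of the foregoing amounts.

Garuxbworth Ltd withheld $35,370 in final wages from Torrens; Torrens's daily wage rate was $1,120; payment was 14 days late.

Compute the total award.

Liquidated damages (equal amount): $35,370
Penalty days: min(14, 60) = 14
Waiting-time penalty: 14 × $1,120 = $15,680
Subtotal: $35,370 + $35,370 + $15,680 = $86,420
Attorney fees: 30% of $86,420 = $25,926
Total award: $86,420 + $25,926 = $112,346

$112,346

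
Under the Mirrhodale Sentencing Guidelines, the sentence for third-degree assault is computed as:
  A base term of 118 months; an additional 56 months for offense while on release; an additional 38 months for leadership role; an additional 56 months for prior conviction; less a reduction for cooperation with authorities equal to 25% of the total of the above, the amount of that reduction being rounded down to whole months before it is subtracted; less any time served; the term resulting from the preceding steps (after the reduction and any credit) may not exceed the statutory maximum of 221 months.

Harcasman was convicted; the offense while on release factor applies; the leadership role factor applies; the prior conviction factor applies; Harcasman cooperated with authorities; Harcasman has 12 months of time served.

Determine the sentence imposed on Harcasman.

189 months

Offense while on release enhancement: +56 months
Leadership role enhancement: +38 months
Prior conviction enhancement: +56 months
Adjusted term: 118 months + 56 months + 38 months + 56 months = 268 months
Cooperation with authorities reduction: 25% of 268 months = 67 months (rounded down)
After reduction: 268 − 67 = 201 months
Less time served: 201 months − 12 months = 189 months
Cap at 221 months: 189 months is within the cap, no reduction.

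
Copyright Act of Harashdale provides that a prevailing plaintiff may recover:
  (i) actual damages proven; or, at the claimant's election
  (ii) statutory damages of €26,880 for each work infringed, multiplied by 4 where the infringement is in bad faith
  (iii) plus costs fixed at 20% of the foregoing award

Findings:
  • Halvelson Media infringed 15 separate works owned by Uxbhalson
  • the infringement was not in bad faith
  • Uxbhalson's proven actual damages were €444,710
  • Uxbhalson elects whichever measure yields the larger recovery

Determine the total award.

€533,652

Statutory damages: 15 × €26,880 = €403,200
Infringement not in bad faith: no ×4 enhancement.
Greater of actual damages (€444,710) or statutory damages (€403,200): €444,710
Costs: 20% of €444,710 = €88,942
Award plus costs: €444,710 + €88,942 = €533,652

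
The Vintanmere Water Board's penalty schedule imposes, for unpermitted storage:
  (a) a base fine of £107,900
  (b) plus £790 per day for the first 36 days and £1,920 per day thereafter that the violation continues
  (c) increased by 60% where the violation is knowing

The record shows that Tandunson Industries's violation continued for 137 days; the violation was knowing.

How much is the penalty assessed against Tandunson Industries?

£528,416

First 36 days: 36 × £790 = £28,440
Remaining days: (137 − 36) × £1,920 = £193,920
Per-day component: £28,440 + £193,920 = £222,360
Base plus per-day: £107,900 + £222,360 = £330,260
Enhancement: 60% of £330,260 = £198,156
Enhanced fine: £330,260 + £198,156 = £528,416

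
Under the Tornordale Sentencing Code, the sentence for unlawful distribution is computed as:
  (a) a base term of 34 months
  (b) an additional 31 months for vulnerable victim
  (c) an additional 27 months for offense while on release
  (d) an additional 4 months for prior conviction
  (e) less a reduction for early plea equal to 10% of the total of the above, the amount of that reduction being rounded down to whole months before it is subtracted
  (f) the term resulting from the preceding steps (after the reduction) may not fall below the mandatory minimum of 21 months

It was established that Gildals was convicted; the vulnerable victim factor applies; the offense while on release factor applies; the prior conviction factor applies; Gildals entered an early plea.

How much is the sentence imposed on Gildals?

87 months

Vulnerable victim enhancement: +31 months
Offense while on release enhancement: +27 months
Prior conviction enhancement: +4 months
Adjusted term: 34 months + 31 months + 27 months + 4 months = 96 months
Early plea reduction: 10% of 96 months = 9 months (rounded down)
After reduction: 96 − 9 = 87 months
Minimum 21 months: 87 months meets the minimum, no increase.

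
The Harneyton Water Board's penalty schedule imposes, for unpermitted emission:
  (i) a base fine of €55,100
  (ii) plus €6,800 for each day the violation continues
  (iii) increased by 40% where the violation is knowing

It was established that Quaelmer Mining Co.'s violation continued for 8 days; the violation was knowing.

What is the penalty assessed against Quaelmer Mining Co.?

Per-day component: 8 × €6,800 = €54,400
Base plus per-day: €55,100 + €54,400 = €109,500
Enhancement: 40% of €109,500 = €43,800
Enhanced fine: €109,500 + €43,800 = €153,300

€153,300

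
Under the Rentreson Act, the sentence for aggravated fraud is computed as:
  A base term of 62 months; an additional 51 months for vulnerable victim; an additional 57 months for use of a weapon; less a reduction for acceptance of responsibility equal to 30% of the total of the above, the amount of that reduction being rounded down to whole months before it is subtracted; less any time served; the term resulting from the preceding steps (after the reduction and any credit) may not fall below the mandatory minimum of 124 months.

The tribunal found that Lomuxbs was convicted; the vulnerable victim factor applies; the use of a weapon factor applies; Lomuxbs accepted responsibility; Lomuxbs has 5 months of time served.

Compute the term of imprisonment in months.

Vulnerable victim enhancement: +51 months
Use of a weapon enhancement: +57 months
Adjusted term: 62 months + 51 months + 57 months = 170 months
Acceptance of responsibility reduction: 30% of 170 months = 51 months (rounded down)
After reduction: 170 − 51 = 119 months
Less time served: 119 months − 5 months = 114 months
Minimum 124 months: 114 months is below the minimum → 124 months

Sentence: 124 months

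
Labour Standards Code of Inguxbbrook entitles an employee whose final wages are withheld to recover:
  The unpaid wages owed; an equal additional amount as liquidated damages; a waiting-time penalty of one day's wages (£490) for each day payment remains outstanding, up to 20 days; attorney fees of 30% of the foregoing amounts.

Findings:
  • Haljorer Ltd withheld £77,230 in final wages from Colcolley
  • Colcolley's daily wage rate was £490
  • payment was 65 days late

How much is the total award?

£213,538

Liquidated damages (equal amount): £77,230
Penalty days: min(65, 20) = 20
Waiting-time penalty: 20 × £490 = £9,800
Subtotal: £77,230 + £77,230 + £9,800 = £164,260
Attorney fees: 30% of £164,260 = £49,278
Total award: £164,260 + £49,278 = £213,538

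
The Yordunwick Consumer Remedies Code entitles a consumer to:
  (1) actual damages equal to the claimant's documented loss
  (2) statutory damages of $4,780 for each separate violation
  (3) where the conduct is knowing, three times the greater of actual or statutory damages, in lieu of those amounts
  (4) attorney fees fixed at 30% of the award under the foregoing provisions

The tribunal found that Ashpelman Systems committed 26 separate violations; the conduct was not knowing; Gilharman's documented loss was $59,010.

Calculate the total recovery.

Statutory damages: 26 × $4,780 = $124,280
Conduct not knowing: the in-lieu enhancement does not apply.
Actual plus statutory damages: $59,010 + $124,280 = $183,290
Attorney fees: 30% of $183,290 = $54,987
Total recovery: $183,290 + $54,987 = $238,277

$238,277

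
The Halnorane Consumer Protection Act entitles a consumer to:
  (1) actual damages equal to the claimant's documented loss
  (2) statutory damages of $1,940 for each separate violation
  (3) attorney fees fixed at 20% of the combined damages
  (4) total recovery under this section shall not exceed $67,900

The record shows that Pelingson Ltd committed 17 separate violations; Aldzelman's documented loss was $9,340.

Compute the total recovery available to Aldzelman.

Statutory damages: 17 × $1,940 = $32,980
Combined damages: $9,340 + $32,980 = $42,320
Attorney fees: 20% of $42,320 = $8,464
Total before cap: $42,320 + $8,464 = $50,784
Cap at $67,900: $50,784 is within the cap, no reduction.

Total recovery: $50,784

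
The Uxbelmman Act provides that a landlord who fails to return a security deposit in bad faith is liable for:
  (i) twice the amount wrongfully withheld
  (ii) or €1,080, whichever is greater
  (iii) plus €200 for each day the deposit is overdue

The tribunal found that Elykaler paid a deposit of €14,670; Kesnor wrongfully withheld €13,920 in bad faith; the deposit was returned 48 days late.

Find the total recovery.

€37,440

Doubled: 2 × €13,920 = €27,840
Minimum €1,080: €27,840 meets the minimum, no increase.
Late-return penalty: 48 × €200 = €9,600
Damages plus late penalty: €27,840 + €9,600 = €37,440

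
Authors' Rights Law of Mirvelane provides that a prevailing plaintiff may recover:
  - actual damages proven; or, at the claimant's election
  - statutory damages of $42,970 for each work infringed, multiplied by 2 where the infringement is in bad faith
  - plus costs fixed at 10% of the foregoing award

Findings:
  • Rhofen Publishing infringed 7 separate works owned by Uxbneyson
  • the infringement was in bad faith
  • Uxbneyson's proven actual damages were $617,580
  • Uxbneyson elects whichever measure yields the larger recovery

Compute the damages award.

$679,338

Statutory damages: 7 × $42,970 = $300,790
Doubled: 2 × $300,790 = $601,580
Greater of actual damages ($617,580) or enhanced statutory damages ($601,580): $617,580
Costs: 10% of $617,580 = $61,758
Award plus costs: $617,580 + $61,758 = $679,338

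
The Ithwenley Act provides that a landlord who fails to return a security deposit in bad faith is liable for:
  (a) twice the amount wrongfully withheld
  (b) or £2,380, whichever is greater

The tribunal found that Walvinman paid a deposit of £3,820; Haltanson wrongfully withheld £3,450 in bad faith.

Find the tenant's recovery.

£6,900

Doubled: 2 × £3,450 = £6,900
Minimum £2,380: £6,900 meets the minimum, no increase.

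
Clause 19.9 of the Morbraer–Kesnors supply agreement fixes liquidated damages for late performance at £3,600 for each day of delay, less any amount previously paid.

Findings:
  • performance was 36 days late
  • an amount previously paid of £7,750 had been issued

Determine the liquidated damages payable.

Per-day damages: 36 × £3,600 = £129,600
Less amount previously paid: £129,600 − £7,750 = £121,850

Liquidated damages: £121,850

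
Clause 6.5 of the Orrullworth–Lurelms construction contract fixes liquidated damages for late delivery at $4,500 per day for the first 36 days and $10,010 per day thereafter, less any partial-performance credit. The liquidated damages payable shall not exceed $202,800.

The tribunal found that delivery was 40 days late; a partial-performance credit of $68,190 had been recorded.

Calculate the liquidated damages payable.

$133,850

First 36 days: 36 × $4,500 = $162,000
Remaining days: (40 − 36) × $10,010 = $40,040
Accrued per-day damages: $162,000 + $40,040 = $202,040
Less partial-performance credit: $202,040 − $68,190 = $133,850
Cap at $202,800: $133,850 is within the cap, no reduction.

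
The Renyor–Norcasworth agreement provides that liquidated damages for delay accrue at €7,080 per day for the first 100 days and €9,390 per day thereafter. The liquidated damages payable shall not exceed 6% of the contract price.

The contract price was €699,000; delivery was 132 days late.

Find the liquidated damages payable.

€41,940

First 100 days: 100 × €7,080 = €708,000
Remaining days: (132 − 100) × €9,390 = €300,480
Accrued per-day damages: €708,000 + €300,480 = €1,008,480
Cap: 6% of €699,000 = €41,940
Cap at €41,940: €1,008,480 exceeds the cap → €41,940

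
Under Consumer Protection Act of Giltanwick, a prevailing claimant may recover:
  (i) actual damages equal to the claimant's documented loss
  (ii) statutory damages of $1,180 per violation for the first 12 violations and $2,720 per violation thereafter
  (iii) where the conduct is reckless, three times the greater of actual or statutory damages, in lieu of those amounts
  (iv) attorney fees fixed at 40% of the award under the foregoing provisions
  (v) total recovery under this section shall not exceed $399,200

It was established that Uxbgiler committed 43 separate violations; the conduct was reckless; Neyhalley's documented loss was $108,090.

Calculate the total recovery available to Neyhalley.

First 12 violations: 12 × $1,180 = $14,160
Remaining violations: (43 − 12) × $2,720 = $84,320
Statutory damages: $14,160 + $84,320 = $98,480
Greater of actual damages ($108,090) or statutory damages ($98,480): $108,090
Trebled: 3 × $108,090 = $324,270
Attorney fees: 40% of $324,270 = $129,708
Total before cap: $324,270 + $129,708 = $453,978
Cap at $399,200: $453,978 exceeds the cap → $399,200

$399,200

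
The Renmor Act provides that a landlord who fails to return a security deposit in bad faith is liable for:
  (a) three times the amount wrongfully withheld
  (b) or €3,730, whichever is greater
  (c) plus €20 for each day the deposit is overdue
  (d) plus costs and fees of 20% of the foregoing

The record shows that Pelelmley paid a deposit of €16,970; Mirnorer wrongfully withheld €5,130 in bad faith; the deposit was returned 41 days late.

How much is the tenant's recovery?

Trebled: 3 × €5,130 = €15,390
Minimum €3,730: €15,390 meets the minimum, no increase.
Late-return penalty: 41 × €20 = €820
Damages plus late penalty: €15,390 + €820 = €16,210
Costs and fees: 20% of €16,210 = €3,242
Total recovery: €16,210 + €3,242 = €19,452

€19,452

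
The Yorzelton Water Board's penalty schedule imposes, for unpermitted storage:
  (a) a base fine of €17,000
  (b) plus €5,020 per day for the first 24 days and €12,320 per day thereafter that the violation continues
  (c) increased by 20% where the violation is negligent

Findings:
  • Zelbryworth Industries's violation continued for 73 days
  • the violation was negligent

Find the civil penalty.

First 24 days: 24 × €5,020 = €120,480
Remaining days: (73 − 24) × €12,320 = €603,680
Per-day component: €120,480 + €603,680 = €724,160
Base plus per-day: €17,000 + €724,160 = €741,160
Enhancement: 20% of €741,160 = €148,232
Enhanced fine: €741,160 + €148,232 = €889,392

€889,392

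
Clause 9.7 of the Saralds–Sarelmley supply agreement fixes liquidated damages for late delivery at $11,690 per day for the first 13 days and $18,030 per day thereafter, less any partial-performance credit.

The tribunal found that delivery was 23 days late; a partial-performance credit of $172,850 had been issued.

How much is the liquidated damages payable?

$159,420

First 13 days: 13 × $11,690 = $151,970
Remaining days: (23 − 13) × $18,030 = $180,300
Accrued per-day damages: $151,970 + $180,300 = $332,270
Less partial-performance credit: $332,270 − $172,850 = $159,420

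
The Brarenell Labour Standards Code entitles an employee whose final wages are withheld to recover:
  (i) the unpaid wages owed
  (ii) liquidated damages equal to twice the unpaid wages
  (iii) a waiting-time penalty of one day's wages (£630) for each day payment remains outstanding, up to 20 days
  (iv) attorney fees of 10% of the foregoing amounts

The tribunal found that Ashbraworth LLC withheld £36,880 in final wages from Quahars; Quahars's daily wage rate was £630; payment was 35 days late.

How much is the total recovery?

Total award: £135,564

Doubled: 2 × £36,880 = £73,760
Penalty days: min(35, 20) = 20
Waiting-time penalty: 20 × £630 = £12,600
Subtotal: £36,880 + £73,760 + £12,600 = £123,240
Attorney fees: 10% of £123,240 = £12,324
Total award: £123,240 + £12,324 = £135,564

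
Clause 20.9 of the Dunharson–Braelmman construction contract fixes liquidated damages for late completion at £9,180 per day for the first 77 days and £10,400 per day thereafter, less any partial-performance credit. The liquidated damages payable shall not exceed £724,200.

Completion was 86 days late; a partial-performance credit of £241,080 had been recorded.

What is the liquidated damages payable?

£559,380

First 77 days: 77 × £9,180 = £706,860
Remaining days: (86 − 77) × £10,400 = £93,600
Accrued per-day damages: £706,860 + £93,600 = £800,460
Less partial-performance credit: £800,460 − £241,080 = £559,380
Cap at £724,200: £559,380 is within the cap, no reduction.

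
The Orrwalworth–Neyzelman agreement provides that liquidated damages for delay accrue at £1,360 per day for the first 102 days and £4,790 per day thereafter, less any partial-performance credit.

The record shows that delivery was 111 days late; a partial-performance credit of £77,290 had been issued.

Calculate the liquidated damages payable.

£104,540

First 102 days: 102 × £1,360 = £138,720
Remaining days: (111 − 102) × £4,790 = £43,110
Accrued per-day damages: £138,720 + £43,110 = £181,830
Less partial-performance credit: £181,830 − £77,290 = £104,540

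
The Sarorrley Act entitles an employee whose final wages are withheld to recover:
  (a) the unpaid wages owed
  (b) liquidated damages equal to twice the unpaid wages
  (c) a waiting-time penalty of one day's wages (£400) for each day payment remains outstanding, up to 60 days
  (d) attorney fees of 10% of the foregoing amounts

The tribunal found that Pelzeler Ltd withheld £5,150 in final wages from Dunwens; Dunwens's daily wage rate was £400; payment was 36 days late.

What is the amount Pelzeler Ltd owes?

£32,835

Doubled: 2 × £5,150 = £10,300
Penalty days: min(36, 60) = 36
Waiting-time penalty: 36 × £400 = £14,400
Subtotal: £5,150 + £10,300 + £14,400 = £29,850
Attorney fees: 10% of £29,850 = £2,985
Total award: £29,850 + £2,985 = £32,835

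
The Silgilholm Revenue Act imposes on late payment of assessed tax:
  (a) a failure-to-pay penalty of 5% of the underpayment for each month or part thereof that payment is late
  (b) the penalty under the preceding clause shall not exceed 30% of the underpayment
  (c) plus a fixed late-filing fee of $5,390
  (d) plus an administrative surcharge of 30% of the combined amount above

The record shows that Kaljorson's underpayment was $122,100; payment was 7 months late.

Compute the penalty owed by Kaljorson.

Accrued rate: 5% × 7 = 35%, capped at 30% → 30%
Failure-to-pay penalty: 30% of $122,100 = $36,630
Penalty before surcharge: $36,630 + $5,390 = $42,020
Administrative surcharge: 30% of $42,020 = $12,606
Total penalty: $42,020 + $12,606 = $54,626

$54,626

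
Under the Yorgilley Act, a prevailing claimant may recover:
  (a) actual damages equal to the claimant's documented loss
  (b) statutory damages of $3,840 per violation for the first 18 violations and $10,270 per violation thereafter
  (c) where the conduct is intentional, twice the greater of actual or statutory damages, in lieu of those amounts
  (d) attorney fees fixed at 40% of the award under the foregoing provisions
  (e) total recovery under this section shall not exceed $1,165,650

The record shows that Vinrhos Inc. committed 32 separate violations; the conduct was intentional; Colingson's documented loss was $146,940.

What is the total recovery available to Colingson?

$596,120

First 18 violations: 18 × $3,840 = $69,120
Remaining violations: (32 − 18) × $10,270 = $143,780
Statutory damages: $69,120 + $143,780 = $212,900
Greater of actual damages ($146,940) or statutory damages ($212,900): $212,900
Doubled: 2 × $212,900 = $425,800
Attorney fees: 40% of $425,800 = $170,320
Total before cap: $425,800 + $170,320 = $596,120
Cap at $1,165,650: $596,120 is within the cap, no reduction.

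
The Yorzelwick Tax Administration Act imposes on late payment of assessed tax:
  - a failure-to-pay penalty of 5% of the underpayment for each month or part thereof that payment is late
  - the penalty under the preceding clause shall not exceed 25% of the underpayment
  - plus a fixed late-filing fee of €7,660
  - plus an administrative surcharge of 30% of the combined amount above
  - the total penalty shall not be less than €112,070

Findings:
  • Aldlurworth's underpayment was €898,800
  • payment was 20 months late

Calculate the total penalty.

Accrued rate: 5% × 20 = 100%, capped at 25% → 25%
Failure-to-pay penalty: 25% of €898,800 = €224,700
Penalty before surcharge: €224,700 + €7,660 = €232,360
Administrative surcharge: 30% of €232,360 = €69,708
Total penalty: €232,360 + €69,708 = €302,068
Minimum €112,070: €302,068 meets the minimum, no increase.

Penalty: €302,068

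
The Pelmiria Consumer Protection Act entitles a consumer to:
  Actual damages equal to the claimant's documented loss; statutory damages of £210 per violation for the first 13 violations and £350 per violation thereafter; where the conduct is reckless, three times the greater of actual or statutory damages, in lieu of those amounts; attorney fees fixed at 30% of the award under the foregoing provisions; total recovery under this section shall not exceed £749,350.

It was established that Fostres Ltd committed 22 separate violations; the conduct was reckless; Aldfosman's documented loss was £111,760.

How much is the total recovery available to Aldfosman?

First 13 violations: 13 × £210 = £2,730
Remaining violations: (22 − 13) × £350 = £3,150
Statutory damages: £2,730 + £3,150 = £5,880
Greater of actual damages (£111,760) or statutory damages (£5,880): £111,760
Trebled: 3 × £111,760 = £335,280
Attorney fees: 30% of £335,280 = £100,584
Total before cap: £335,280 + £100,584 = £435,864
Cap at £749,350: £435,864 is within the cap, no reduction.

£435,864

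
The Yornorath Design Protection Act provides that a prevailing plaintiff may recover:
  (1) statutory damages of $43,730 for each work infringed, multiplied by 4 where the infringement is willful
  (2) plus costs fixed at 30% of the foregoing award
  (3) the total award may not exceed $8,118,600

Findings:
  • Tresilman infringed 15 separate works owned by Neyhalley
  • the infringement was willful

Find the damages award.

Statutory damages: 15 × $43,730 = $655,950
Multiplied by 4: 4 × $655,950 = $2,623,800
Costs: 30% of $2,623,800 = $787,140
Award plus costs: $2,623,800 + $787,140 = $3,410,940
Cap at $8,118,600: $3,410,940 is within the cap, no reduction.

$3,410,940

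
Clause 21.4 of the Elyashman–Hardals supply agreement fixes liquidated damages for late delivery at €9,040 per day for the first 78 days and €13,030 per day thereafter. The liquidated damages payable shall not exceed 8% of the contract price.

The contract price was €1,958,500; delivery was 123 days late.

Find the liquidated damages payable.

First 78 days: 78 × €9,040 = €705,120
Remaining days: (123 − 78) × €13,030 = €586,350
Accrued per-day damages: €705,120 + €586,350 = €1,291,470
Cap: 8% of €1,958,500 = €156,680
Cap at €156,680: €1,291,470 exceeds the cap → €156,680

€156,680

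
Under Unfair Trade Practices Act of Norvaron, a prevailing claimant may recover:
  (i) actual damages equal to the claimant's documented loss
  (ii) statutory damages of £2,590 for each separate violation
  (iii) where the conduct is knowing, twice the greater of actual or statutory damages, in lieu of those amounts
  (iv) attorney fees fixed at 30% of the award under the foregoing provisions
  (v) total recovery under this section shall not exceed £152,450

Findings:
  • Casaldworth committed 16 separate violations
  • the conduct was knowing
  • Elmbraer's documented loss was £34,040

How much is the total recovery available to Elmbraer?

Statutory damages: 16 × £2,590 = £41,440
Greater of actual damages (£34,040) or statutory damages (£41,440): £41,440
Doubled: 2 × £41,440 = £82,880
Attorney fees: 30% of £82,880 = £24,864
Total before cap: £82,880 + £24,864 = £107,744
Cap at £152,450: £107,744 is within the cap, no reduction.

£107,744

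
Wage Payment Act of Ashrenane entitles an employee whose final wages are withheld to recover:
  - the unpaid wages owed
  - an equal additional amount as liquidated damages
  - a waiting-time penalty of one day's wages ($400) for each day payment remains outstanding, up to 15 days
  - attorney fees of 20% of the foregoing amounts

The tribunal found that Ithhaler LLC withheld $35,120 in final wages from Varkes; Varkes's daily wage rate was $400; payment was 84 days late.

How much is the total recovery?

$91,488

Liquidated damages (equal amount): $35,120
Penalty days: min(84, 15) = 15
Waiting-time penalty: 15 × $400 = $6,000
Subtotal: $35,120 + $35,120 + $6,000 = $76,240
Attorney fees: 20% of $76,240 = $15,248
Total award: $76,240 + $15,248 = $91,488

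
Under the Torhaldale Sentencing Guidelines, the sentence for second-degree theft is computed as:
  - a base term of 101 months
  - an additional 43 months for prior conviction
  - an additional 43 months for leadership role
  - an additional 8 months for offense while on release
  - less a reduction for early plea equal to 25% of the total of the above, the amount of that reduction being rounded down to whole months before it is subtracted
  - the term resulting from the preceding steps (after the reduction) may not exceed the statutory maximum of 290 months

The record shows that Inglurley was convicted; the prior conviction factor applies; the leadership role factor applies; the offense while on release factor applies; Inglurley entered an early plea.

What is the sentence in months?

Prior conviction enhancement: +43 months
Leadership role enhancement: +43 months
Offense while on release enhancement: +8 months
Adjusted term: 101 months + 43 months + 43 months + 8 months = 195 months
Early plea reduction: 25% of 195 months = 48 months (rounded down)
After reduction: 195 − 48 = 147 months
Cap at 290 months: 147 months is within the cap, no reduction.

Sentence: 147 months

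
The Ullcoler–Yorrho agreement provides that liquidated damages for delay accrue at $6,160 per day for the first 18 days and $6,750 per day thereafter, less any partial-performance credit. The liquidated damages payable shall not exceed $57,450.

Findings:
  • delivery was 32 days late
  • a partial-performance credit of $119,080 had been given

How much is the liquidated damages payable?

First 18 days: 18 × $6,160 = $110,880
Remaining days: (32 − 18) × $6,750 = $94,500
Accrued per-day damages: $110,880 + $94,500 = $205,380
Less partial-performance credit: $205,380 − $119,080 = $86,300
Cap at $57,450: $86,300 exceeds the cap → $57,450

$57,450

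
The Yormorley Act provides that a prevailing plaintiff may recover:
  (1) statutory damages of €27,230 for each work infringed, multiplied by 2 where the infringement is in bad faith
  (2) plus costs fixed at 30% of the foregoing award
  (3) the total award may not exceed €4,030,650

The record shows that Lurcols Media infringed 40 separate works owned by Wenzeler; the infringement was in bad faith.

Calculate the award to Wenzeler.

€2,831,920

Statutory damages: 40 × €27,230 = €1,089,200
Doubled: 2 × €1,089,200 = €2,178,400
Costs: 30% of €2,178,400 = €653,520
Award plus costs: €2,178,400 + €653,520 = €2,831,920
Cap at €4,030,650: €2,831,920 is within the cap, no reduction.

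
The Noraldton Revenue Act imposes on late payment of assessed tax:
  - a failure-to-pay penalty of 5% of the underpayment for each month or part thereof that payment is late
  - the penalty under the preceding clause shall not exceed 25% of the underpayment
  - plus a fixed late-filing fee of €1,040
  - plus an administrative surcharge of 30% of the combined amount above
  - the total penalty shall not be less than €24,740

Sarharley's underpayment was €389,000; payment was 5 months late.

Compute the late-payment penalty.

€127,777

Accrued rate: 5% × 5 = 25%, capped at 25% → 25%
Failure-to-pay penalty: 25% of €389,000 = €97,250
Penalty before surcharge: €97,250 + €1,040 = €98,290
Administrative surcharge: 30% of €98,290 = €29,487
Total penalty: €98,290 + €29,487 = €127,777
Minimum €24,740: €127,777 meets the minimum, no increase.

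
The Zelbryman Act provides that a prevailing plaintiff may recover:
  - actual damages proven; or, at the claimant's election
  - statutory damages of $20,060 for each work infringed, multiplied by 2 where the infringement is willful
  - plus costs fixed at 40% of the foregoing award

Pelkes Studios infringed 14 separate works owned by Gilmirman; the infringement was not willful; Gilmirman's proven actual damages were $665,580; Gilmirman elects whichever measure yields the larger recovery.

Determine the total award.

Statutory damages: 14 × $20,060 = $280,840
Infringement not willful: no ×2 enhancement.
Greater of actual damages ($665,580) or statutory damages ($280,840): $665,580
Costs: 40% of $665,580 = $266,232
Award plus costs: $665,580 + $266,232 = $931,812

$931,812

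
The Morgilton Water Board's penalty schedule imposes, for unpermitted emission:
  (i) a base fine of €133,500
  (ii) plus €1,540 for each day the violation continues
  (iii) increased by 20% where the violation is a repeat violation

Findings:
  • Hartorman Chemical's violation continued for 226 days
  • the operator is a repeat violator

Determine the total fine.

Per-day component: 226 × €1,540 = €348,040
Base plus per-day: €133,500 + €348,040 = €481,540
Enhancement: 20% of €481,540 = €96,308
Enhanced fine: €481,540 + €96,308 = €577,848

Civil penalty: €577,848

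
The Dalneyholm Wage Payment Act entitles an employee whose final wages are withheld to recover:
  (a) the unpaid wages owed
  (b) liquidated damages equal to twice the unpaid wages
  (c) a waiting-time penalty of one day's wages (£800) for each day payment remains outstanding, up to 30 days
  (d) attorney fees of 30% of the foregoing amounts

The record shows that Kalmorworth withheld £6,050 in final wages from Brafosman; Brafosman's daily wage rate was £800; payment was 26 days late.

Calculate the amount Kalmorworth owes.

£50,635

Doubled: 2 × £6,050 = £12,100
Penalty days: min(26, 30) = 26
Waiting-time penalty: 26 × £800 = £20,800
Subtotal: £6,050 + £12,100 + £20,800 = £38,950
Attorney fees: 30% of £38,950 = £11,685
Total award: £38,950 + £11,685 = £50,635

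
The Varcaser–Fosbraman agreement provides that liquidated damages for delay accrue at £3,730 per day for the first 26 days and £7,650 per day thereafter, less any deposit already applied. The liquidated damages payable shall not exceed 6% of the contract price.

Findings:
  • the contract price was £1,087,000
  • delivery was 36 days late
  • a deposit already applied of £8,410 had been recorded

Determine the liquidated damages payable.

Liquidated damages: £65,220

First 26 days: 26 × £3,730 = £96,980
Remaining days: (36 − 26) × £7,650 = £76,500
Accrued per-day damages: £96,980 + £76,500 = £173,480
Less deposit already applied: £173,480 − £8,410 = £165,070
Cap: 6% of £1,087,000 = £65,220
Cap at £65,220: £165,070 exceeds the cap → £65,220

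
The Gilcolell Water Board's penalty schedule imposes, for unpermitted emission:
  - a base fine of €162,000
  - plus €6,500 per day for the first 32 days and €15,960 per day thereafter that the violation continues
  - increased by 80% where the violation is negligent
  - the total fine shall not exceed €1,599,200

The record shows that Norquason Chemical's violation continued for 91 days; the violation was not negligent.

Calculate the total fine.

Civil penalty: €1,311,640

First 32 days: 32 × €6,500 = €208,000
Remaining days: (91 − 32) × €15,960 = €941,640
Per-day component: €208,000 + €941,640 = €1,149,640
Base plus per-day: €162,000 + €1,149,640 = €1,311,640
The violation was not negligent: no 80% increase.
Cap at €1,599,200: €1,311,640 is within the cap, no reduction.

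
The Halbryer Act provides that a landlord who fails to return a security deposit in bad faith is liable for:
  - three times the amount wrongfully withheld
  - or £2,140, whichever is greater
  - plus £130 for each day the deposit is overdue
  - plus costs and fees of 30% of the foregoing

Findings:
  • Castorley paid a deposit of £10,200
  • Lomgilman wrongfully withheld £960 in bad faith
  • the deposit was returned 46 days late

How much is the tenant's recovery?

Recovery: £11,518

Trebled: 3 × £960 = £2,880
Minimum £2,140: £2,880 meets the minimum, no increase.
Late-return penalty: 46 × £130 = £5,980
Damages plus late penalty: £2,880 + £5,980 = £8,860
Costs and fees: 30% of £8,860 = £2,658
Total recovery: £8,860 + £2,658 = £11,518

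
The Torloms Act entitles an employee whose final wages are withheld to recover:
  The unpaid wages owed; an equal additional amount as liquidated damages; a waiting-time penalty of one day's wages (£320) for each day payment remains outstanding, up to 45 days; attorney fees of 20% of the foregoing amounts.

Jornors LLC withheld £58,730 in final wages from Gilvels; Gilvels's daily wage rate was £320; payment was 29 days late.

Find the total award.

Liquidated damages (equal amount): £58,730
Penalty days: min(29, 45) = 29
Waiting-time penalty: 29 × £320 = £9,280
Subtotal: £58,730 + £58,730 + £9,280 = £126,740
Attorney fees: 20% of £126,740 = £25,348
Total award: £126,740 + £25,348 = £152,088

£152,088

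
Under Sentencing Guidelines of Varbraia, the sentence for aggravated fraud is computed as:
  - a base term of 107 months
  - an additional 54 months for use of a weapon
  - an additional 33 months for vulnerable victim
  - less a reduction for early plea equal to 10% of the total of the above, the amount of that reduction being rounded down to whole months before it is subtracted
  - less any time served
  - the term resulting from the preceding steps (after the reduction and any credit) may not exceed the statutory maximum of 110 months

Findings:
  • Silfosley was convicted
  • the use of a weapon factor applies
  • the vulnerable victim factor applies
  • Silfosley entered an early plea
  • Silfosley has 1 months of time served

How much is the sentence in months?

Use of a weapon enhancement: +54 months
Vulnerable victim enhancement: +33 months
Adjusted term: 107 months + 54 months + 33 months = 194 months
Early plea reduction: 10% of 194 months = 19 months (rounded down)
After reduction: 194 − 19 = 175 months
Less time served: 175 months − 1 months = 174 months
Cap at 110 months: 174 months exceeds the cap → 110 months

110 months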